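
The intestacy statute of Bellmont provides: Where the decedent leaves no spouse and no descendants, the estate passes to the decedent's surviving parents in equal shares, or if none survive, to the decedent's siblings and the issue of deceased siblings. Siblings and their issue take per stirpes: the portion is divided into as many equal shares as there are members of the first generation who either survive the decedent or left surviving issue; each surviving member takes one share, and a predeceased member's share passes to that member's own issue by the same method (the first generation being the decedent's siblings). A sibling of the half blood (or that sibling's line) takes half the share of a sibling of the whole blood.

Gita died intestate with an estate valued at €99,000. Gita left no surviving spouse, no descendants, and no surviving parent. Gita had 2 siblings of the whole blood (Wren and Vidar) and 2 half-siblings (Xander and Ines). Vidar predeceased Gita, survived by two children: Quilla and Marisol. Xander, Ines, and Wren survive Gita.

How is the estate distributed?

Xander: €16,500; Ines: €16,500; Wren: €33,000; Quilla: €16,500; Marisol: €16,500

The entire €99,000 passes to the siblings and their issue.
Counting each half-blood sibling's line as half a unit, there are 3 units in €99,000, so one unit is €33,000. Whole-blood lines (Wren and Vidar) take €33,000 each; half-blood lines (Xander and Ines) take €16,500 each.
Vidar's share (€33,000) is divided into 2 shares of €16,500: Quilla and Marisol each take €16,500.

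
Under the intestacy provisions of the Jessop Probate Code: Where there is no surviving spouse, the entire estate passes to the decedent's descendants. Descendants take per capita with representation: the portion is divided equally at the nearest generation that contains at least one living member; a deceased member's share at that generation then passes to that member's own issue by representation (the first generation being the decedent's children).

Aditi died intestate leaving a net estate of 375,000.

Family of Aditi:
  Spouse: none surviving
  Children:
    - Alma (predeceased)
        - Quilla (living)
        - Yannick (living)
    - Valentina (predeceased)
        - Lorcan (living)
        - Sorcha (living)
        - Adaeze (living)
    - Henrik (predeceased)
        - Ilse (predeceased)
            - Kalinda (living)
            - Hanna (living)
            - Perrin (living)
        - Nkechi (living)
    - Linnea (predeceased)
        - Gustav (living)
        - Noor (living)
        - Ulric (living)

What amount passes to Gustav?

The entire 375,000 passes to the descendants.
No child survives, so the initial division is made at the grandchildren's generation.
That amount (375,000) is divided into 10 shares of 37,500: Quilla, Yannick, Lorcan, Sorcha, Adaeze, Nkechi, Gustav, Noor, and Ulric each take 37,500; Ilse's 37,500 share passes to Ilse's issue.
Ilse's share (37,500) is divided into 3 shares of 12,500: Kalinda, Hanna, and Perrin each take 12,500.

Gustav receives 37,500.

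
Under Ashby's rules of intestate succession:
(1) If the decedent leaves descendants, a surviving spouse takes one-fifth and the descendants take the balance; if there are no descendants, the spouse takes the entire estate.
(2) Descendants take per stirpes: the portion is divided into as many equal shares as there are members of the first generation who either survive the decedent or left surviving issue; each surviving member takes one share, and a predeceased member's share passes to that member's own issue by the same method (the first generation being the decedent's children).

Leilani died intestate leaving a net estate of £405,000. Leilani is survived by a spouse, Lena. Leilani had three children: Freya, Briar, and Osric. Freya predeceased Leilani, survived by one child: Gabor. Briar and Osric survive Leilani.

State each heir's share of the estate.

Lena: £81,000; Gabor: £108,000; Briar: £108,000; Osric: £108,000

Lena takes one-fifth of £405,000 = £81,000. The remaining £324,000 passes to the descendants.
The descendants' portion (£324,000) is divided into 3 shares of £108,000: Briar and Osric each take £108,000; Freya's £108,000 share passes to Freya's issue.
Freya's share (£108,000) passes entirely to Gabor.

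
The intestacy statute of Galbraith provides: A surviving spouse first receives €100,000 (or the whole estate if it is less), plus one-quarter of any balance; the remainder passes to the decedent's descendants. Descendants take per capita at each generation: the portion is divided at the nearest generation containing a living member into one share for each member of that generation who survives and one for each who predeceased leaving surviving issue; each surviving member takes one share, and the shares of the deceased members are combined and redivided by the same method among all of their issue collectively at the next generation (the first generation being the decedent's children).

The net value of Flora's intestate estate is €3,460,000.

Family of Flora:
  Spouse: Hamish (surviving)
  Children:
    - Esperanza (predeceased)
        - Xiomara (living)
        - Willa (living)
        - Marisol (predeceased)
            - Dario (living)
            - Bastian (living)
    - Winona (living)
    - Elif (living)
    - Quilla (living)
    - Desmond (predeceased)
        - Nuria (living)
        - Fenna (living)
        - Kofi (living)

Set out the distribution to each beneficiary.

Hamish: €940,000; Xiomara: €168,000; Willa: €168,000; Dario: €84,000; Bastian: €84,000; Winona: €504,000; Elif: €504,000; Quilla: €504,000; Nuria: €168,000; Fenna: €168,000; Kofi: €168,000

Hamish first takes €100,000, leaving a balance of €3,360,000. Hamish then takes one-quarter of the balance (€840,000), for a total of €940,000. The remaining €2,520,000 passes to the descendants.
The descendants' portion (€2,520,000) is divided at the children's generation into 5 shares of €504,000. Winona, Elif, and Quilla each take €504,000. The 2 shares of the deceased (Esperanza and Desmond) are combined into a pool of €1,008,000.
That pool (€1,008,000) is divided at the grandchildren's generation into 6 shares of €168,000. Xiomara, Willa, Nuria, Fenna, and Kofi each take €168,000. The remaining share for the deceased Marisol (€168,000) is carried to the next generation.
That pool (€168,000) is divided at the great-grandchildren's generation equally among Dario and Bastian: €84,000 each.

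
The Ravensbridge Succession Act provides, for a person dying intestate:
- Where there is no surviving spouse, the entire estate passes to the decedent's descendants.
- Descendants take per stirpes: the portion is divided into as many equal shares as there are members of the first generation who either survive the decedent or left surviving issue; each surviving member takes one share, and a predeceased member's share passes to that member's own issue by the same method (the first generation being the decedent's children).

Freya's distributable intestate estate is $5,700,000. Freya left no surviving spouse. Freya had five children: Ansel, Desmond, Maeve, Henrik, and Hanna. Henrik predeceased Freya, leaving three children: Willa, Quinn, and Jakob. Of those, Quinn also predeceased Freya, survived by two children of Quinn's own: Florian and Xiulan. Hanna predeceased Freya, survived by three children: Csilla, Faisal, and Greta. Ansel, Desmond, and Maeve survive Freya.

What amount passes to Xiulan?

The entire $5,700,000 passes to the descendants.
That amount ($5,700,000) is divided into 5 shares of $1,140,000: Ansel, Desmond, and Maeve each take $1,140,000; Henrik's $1,140,000 share passes to Henrik's issue; Hanna's $1,140,000 share passes to Hanna's issue.
Henrik's share ($1,140,000) is divided into 3 shares of $380,000: Willa and Jakob each take $380,000; Quinn's $380,000 share passes to Quinn's issue.
Quinn's share ($380,000) is divided into 2 shares of $190,000: Florian and Xiulan each take $190,000.
Hanna's share ($1,140,000) is divided into 3 shares of $380,000: Csilla, Faisal, and Greta each take $380,000.

Xiulan receives $190,000.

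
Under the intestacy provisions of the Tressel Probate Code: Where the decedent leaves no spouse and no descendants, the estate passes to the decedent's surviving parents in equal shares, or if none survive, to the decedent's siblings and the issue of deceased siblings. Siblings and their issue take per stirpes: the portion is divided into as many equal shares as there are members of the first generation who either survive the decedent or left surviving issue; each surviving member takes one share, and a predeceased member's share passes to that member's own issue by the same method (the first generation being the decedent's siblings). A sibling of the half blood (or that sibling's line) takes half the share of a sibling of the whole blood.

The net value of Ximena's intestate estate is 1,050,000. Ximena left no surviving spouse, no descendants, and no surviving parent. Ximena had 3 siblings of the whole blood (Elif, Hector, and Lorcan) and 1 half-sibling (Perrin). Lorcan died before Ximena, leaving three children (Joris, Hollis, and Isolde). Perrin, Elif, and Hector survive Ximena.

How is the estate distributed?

Perrin: 150,000; Elif: 300,000; Hector: 300,000; Joris: 100,000; Hollis: 100,000; Isolde: 100,000

The entire 1,050,000 passes to the siblings and their issue.
Counting each half-blood sibling's line as half a unit, there are 7/2 units in 1,050,000, so one unit is 300,000. Whole-blood lines (Elif, Hector, and Lorcan) take 300,000 each; half-blood lines (Perrin) take 150,000 each.
Lorcan's share (300,000) is divided into 3 shares of 100,000: Joris, Hollis, and Isolde each take 100,000.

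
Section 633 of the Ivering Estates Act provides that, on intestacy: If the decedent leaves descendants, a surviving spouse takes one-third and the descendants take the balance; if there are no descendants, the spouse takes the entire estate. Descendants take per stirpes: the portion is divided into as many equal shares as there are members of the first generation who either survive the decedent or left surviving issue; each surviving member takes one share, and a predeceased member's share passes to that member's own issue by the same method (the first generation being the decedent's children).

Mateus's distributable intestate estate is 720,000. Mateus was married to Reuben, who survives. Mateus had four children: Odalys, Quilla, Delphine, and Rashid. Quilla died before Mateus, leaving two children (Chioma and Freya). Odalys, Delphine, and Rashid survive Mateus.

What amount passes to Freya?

Freya receives 60,000.

Reuben takes one-third of 720,000 = 240,000. The remaining 480,000 passes to the descendants.
The descendants' portion (480,000) is divided into 4 shares of 120,000: Odalys, Delphine, and Rashid each take 120,000; Quilla's 120,000 share passes to Quilla's issue.
Quilla's share (120,000) is divided into 2 shares of 60,000: Chioma and Freya each take 60,000.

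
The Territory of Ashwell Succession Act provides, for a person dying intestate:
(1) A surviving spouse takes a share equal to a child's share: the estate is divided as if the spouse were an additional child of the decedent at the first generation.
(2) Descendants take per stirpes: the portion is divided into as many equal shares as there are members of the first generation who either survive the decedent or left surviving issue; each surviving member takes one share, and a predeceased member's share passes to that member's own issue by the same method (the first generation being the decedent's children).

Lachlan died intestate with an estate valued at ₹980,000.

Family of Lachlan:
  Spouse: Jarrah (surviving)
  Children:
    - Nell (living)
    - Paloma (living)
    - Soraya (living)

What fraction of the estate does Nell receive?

Nell receives 1/4 of the estate.

The spouse counts as an additional share at the children's level, so there are 4 primary shares of ₹245,000. Jarrah takes one such share (₹245,000).
The children's combined portion (₹735,000) is divided into 3 shares of ₹245,000: Nell, Paloma, and Soraya each take ₹245,000.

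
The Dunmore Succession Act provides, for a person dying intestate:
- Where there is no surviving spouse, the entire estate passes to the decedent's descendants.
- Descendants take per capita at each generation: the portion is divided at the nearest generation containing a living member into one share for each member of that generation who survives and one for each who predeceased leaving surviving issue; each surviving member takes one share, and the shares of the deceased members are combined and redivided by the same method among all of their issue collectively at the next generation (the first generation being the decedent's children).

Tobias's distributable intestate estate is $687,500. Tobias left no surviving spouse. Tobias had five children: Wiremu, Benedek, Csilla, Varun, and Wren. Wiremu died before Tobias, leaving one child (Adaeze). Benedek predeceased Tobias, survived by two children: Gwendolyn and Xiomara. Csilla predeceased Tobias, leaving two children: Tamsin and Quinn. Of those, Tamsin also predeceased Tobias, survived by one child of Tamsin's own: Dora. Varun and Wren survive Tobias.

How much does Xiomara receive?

The entire $687,500 passes to the descendants.
That amount ($687,500) is divided at the children's generation into 5 shares of $137,500. Varun and Wren each take $137,500. The 3 shares of the deceased (Wiremu, Benedek, and Csilla) are combined into a pool of $412,500.
That pool ($412,500) is divided at the grandchildren's generation into 5 shares of $82,500. Adaeze, Gwendolyn, Xiomara, and Quinn each take $82,500. The remaining share for the deceased Tamsin ($82,500) is carried to the next generation.
That pool ($82,500) passes entirely to Dora, the sole taker at the great-grandchildren's generation.

Xiomara receives $82,500.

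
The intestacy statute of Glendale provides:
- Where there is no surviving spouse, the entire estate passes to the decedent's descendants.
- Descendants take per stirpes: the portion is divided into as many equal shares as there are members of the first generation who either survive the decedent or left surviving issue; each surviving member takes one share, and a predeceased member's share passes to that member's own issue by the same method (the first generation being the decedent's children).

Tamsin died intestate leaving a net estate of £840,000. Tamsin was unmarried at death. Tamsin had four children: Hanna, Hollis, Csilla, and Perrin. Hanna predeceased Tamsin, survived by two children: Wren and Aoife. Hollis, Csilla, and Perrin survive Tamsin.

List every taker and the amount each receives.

Wren: £105,000; Aoife: £105,000; Hollis: £210,000; Csilla: £210,000; Perrin: £210,000

The entire £840,000 passes to the descendants.
That amount (£840,000) is divided into 4 shares of £210,000: Hollis, Csilla, and Perrin each take £210,000; Hanna's £210,000 share passes to Hanna's issue.
Hanna's share (£210,000) is divided into 2 shares of £105,000: Wren and Aoife each take £105,000.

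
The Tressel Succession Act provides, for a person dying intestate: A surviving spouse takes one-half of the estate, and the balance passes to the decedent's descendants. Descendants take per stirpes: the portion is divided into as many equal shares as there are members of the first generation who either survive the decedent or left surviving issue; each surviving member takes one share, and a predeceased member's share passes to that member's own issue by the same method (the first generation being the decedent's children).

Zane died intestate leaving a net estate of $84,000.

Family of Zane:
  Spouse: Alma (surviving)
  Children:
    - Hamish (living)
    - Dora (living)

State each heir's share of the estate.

Alma: $42,000; Hamish: $21,000; Dora: $21,000

Alma takes one-half of $84,000 = $42,000. The remaining $42,000 passes to the descendants.
The descendants' portion ($42,000) is divided into 2 shares of $21,000: Hamish and Dora each take $21,000.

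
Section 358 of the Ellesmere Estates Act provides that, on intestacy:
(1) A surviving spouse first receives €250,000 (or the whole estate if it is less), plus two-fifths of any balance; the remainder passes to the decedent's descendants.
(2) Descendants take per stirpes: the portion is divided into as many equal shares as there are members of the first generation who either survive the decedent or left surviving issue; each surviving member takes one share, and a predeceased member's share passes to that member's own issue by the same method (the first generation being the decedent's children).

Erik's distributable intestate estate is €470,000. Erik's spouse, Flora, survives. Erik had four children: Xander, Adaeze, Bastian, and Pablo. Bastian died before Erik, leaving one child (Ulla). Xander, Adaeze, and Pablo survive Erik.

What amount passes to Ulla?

Ulla receives €33,000.

Flora first takes €250,000, leaving a balance of €220,000. Flora then takes two-fifths of the balance (€88,000), for a total of €338,000. The remaining €132,000 passes to the descendants.
The descendants' portion (€132,000) is divided into 4 shares of €33,000: Xander, Adaeze, and Pablo each take €33,000; Bastian's €33,000 share passes to Bastian's issue.
Bastian's share (€33,000) passes entirely to Ulla.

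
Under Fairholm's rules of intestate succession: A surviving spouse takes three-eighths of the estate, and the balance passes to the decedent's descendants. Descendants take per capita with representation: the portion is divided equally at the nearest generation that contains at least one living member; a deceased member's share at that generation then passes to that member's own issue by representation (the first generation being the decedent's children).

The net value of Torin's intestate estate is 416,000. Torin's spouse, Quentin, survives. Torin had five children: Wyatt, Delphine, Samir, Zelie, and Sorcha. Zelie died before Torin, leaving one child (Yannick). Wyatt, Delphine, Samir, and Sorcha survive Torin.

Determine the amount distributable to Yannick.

Yannick receives 52,000.

Quentin takes three-eighths of 416,000 = 156,000. The remaining 260,000 passes to the descendants.
The descendants' portion (260,000) is divided into 5 shares of 52,000: Wyatt, Delphine, Samir, and Sorcha each take 52,000; Zelie's 52,000 share passes to Zelie's issue.
Zelie's share (52,000) passes entirely to Yannick.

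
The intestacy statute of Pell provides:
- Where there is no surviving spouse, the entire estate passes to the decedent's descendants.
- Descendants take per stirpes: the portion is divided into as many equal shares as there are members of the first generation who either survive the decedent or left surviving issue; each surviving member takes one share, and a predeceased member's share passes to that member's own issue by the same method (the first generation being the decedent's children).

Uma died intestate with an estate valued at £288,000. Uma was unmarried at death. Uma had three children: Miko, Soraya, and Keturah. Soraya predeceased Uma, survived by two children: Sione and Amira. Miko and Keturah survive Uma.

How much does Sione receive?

Sione receives £48,000.

The entire £288,000 passes to the descendants.
That amount (£288,000) is divided into 3 shares of £96,000: Miko and Keturah each take £96,000; Soraya's £96,000 share passes to Soraya's issue.
Soraya's share (£96,000) is divided into 2 shares of £48,000: Sione and Amira each take £48,000.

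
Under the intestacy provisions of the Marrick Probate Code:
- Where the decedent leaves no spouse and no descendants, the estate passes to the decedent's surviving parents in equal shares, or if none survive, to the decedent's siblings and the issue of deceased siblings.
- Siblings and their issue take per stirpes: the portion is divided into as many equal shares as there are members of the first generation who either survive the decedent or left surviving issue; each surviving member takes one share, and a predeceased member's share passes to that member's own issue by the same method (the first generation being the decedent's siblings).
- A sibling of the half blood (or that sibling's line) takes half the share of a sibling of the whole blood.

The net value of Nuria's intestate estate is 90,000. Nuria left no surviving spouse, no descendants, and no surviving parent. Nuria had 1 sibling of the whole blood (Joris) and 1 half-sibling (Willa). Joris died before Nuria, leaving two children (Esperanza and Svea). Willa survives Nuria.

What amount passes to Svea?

Svea receives 30,000.

The entire 90,000 passes to the siblings and their issue.
Counting each half-blood sibling's line as half a unit, there are 3/2 units in 90,000, so one unit is 60,000. Whole-blood lines (Joris) take 60,000 each; half-blood lines (Willa) take 30,000 each.
Joris's share (60,000) is divided into 2 shares of 30,000: Esperanza and Svea each take 30,000.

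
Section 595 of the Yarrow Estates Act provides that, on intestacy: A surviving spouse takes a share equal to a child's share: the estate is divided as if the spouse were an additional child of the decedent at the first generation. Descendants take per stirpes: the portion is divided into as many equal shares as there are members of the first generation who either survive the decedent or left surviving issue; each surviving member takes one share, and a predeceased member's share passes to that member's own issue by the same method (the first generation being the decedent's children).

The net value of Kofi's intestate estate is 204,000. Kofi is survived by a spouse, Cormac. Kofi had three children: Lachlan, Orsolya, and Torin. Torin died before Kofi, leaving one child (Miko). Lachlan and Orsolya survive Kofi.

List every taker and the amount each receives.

Cormac: 51,000; Lachlan: 51,000; Orsolya: 51,000; Miko: 51,000

The spouse counts as an additional share at the children's level, so there are 4 primary shares of 51,000. Cormac takes one such share (51,000).
The children's combined portion (153,000) is divided into 3 shares of 51,000: Lachlan and Orsolya each take 51,000; Torin's 51,000 share passes to Torin's issue.
Torin's share (51,000) passes entirely to Miko.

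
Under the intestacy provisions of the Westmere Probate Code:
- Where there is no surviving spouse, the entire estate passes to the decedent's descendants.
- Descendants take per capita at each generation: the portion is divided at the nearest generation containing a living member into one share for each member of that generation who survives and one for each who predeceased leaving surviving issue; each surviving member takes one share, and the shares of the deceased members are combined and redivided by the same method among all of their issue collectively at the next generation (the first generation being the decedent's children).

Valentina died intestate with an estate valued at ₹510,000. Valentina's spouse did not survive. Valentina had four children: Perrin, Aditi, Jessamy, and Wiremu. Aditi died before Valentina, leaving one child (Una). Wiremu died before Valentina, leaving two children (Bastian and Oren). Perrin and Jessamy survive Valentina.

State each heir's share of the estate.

The entire ₹510,000 passes to the descendants.
That amount (₹510,000) is divided at the children's generation into 4 shares of ₹127,500. Perrin and Jessamy each take ₹127,500. The 2 shares of the deceased (Aditi and Wiremu) are combined into a pool of ₹255,000.
That pool (₹255,000) is divided at the grandchildren's generation equally among Una, Bastian, and Oren: ₹85,000 each.

Perrin: ₹127,500; Una: ₹85,000; Jessamy: ₹127,500; Bastian: ₹85,000; Oren: ₹85,000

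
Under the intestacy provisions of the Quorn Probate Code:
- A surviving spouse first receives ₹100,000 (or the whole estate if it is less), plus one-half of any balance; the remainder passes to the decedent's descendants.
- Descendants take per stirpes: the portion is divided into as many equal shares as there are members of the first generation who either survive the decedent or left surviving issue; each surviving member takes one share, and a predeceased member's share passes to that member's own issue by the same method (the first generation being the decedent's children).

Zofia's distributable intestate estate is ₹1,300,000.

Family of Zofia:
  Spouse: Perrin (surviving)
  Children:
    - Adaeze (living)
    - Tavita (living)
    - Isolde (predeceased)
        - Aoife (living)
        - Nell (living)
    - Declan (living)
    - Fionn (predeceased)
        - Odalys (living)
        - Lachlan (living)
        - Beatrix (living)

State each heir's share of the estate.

Perrin: ₹700,000; Adaeze: ₹120,000; Tavita: ₹120,000; Aoife: ₹60,000; Nell: ₹60,000; Declan: ₹120,000; Odalys: ₹40,000; Lachlan: ₹40,000; Beatrix: ₹40,000

Perrin first takes ₹100,000, leaving a balance of ₹1,200,000. Perrin then takes one-half of the balance (₹600,000), for a total of ₹700,000. The remaining ₹600,000 passes to the descendants.
The descendants' portion (₹600,000) is divided into 5 shares of ₹120,000: Adaeze, Tavita, and Declan each take ₹120,000; Isolde's ₹120,000 share passes to Isolde's issue; Fionn's ₹120,000 share passes to Fionn's issue.
Isolde's share (₹120,000) is divided into 2 shares of ₹60,000: Aoife and Nell each take ₹60,000.
Fionn's share (₹120,000) is divided into 3 shares of ₹40,000: Odalys, Lachlan, and Beatrix each take ₹40,000.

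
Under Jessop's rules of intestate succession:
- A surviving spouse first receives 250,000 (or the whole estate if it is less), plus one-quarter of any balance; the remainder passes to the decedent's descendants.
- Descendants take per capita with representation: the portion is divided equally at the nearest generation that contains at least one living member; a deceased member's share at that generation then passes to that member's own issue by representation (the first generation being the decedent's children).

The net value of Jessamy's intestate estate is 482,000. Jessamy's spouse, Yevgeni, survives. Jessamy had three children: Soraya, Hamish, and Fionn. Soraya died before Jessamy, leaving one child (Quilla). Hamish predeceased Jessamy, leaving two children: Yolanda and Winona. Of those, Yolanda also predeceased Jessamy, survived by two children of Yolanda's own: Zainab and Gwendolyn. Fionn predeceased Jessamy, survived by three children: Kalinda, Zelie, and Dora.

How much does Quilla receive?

Yevgeni first takes 250,000, leaving a balance of 232,000. Yevgeni then takes one-quarter of the balance (58,000), for a total of 308,000. The remaining 174,000 passes to the descendants.
No child survives, so the initial division is made at the grandchildren's generation.
The descendants' portion (174,000) is divided into 6 shares of 29,000: Quilla, Winona, Kalinda, Zelie, and Dora each take 29,000; Yolanda's 29,000 share passes to Yolanda's issue.
Yolanda's share (29,000) is divided into 2 shares of 14,500: Zainab and Gwendolyn each take 14,500.

Quilla receives 29,000.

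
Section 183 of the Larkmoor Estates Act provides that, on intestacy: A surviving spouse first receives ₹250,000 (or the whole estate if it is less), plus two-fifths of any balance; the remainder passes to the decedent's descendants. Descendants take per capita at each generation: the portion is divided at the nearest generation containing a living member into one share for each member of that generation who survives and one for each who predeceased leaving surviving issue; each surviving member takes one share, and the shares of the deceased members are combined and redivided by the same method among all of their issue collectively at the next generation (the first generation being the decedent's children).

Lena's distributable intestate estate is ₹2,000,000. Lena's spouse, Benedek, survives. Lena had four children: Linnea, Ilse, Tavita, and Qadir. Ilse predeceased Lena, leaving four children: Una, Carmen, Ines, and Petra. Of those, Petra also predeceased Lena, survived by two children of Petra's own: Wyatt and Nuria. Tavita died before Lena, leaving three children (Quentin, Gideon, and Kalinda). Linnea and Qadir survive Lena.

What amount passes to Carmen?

Benedek first takes ₹250,000, leaving a balance of ₹1,750,000. Benedek then takes two-fifths of the balance (₹700,000), for a total of ₹950,000. The remaining ₹1,050,000 passes to the descendants.
The descendants' portion (₹1,050,000) is divided at the children's generation into 4 shares of ₹262,500. Linnea and Qadir each take ₹262,500. The 2 shares of the deceased (Ilse and Tavita) are combined into a pool of ₹525,000.
That pool (₹525,000) is divided at the grandchildren's generation into 7 shares of ₹75,000. Una, Carmen, Ines, Quentin, Gideon, and Kalinda each take ₹75,000. The remaining share for the deceased Petra (₹75,000) is carried to the next generation.
That pool (₹75,000) is divided at the great-grandchildren's generation equally among Wyatt and Nuria: ₹37,500 each.

Carmen receives ₹75,000.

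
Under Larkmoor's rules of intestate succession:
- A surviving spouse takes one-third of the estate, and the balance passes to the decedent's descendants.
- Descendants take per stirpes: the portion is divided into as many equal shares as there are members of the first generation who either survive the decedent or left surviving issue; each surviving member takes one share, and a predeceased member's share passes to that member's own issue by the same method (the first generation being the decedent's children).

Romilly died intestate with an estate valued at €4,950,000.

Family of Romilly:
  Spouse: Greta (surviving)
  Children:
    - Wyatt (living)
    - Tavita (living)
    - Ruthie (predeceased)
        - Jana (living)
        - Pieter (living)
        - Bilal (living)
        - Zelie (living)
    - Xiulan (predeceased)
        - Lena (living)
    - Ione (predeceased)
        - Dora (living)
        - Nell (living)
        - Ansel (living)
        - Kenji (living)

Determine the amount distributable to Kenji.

Greta takes one-third of €4,950,000 = €1,650,000. The remaining €3,300,000 passes to the descendants.
The descendants' portion (€3,300,000) is divided into 5 shares of €660,000: Wyatt and Tavita each take €660,000; Ruthie's €660,000 share passes to Ruthie's issue; Xiulan's €660,000 share passes to Xiulan's issue; Ione's €660,000 share passes to Ione's issue.
Ruthie's share (€660,000) is divided into 4 shares of €165,000: Jana, Pieter, Bilal, and Zelie each take €165,000.
Xiulan's share (€660,000) passes entirely to Lena.
Ione's share (€660,000) is divided into 4 shares of €165,000: Dora, Nell, Ansel, and Kenji each take €165,000.

Kenji receives €165,000.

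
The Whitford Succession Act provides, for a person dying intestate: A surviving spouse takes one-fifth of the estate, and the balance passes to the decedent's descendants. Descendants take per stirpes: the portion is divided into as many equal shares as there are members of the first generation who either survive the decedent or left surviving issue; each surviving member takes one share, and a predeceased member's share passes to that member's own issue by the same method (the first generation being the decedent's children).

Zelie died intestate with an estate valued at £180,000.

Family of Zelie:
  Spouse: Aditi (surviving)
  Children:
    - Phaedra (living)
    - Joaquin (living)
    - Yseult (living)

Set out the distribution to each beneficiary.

Aditi takes one-fifth of £180,000 = £36,000. The remaining £144,000 passes to the descendants.
The descendants' portion (£144,000) is divided into 3 shares of £48,000: Phaedra, Joaquin, and Yseult each take £48,000.

Aditi: £36,000; Phaedra: £48,000; Joaquin: £48,000; Yseult: £48,000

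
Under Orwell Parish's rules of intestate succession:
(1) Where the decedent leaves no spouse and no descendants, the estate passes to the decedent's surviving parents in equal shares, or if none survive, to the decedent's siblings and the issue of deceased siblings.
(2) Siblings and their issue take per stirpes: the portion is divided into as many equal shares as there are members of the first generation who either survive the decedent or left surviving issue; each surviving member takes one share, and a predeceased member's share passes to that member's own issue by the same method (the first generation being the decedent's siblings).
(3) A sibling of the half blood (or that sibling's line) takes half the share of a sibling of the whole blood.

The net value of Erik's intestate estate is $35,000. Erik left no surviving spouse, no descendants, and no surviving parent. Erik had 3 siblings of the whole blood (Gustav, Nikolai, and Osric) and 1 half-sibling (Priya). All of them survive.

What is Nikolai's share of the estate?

Nikolai receives $10,000.

The entire $35,000 passes to the siblings and their issue.
Counting each half-blood sibling's line as half a unit, there are 7/2 units in $35,000, so one unit is $10,000. Whole-blood lines (Gustav, Nikolai, and Osric) take $10,000 each; half-blood lines (Priya) take $5,000 each.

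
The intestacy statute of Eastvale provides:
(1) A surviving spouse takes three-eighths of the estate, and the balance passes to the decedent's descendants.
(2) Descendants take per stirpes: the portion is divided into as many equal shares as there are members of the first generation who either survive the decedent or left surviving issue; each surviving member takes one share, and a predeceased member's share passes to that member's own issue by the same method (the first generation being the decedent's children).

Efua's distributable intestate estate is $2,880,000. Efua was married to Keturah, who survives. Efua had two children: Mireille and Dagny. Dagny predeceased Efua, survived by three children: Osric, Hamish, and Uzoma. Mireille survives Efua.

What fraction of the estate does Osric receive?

Osric receives 5/48 of the estate.

Keturah takes three-eighths of $2,880,000 = $1,080,000. The remaining $1,800,000 passes to the descendants.
The descendants' portion ($1,800,000) is divided into 2 shares of $900,000: Mireille takes $900,000; Dagny's $900,000 share passes to Dagny's issue.
Dagny's share ($900,000) is divided into 3 shares of $300,000: Osric, Hamish, and Uzoma each take $300,000.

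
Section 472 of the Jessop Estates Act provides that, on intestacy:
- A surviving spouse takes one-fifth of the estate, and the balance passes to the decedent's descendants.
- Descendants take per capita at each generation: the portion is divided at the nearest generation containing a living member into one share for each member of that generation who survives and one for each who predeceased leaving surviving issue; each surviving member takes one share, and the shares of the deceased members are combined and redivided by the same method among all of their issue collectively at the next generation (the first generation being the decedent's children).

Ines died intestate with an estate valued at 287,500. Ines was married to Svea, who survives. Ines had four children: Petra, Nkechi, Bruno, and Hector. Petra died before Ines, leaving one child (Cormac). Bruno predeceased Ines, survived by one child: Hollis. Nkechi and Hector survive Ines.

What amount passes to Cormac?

Svea takes one-fifth of 287,500 = 57,500. The remaining 230,000 passes to the descendants.
The descendants' portion (230,000) is divided at the children's generation into 4 shares of 57,500. Nkechi and Hector each take 57,500. The 2 shares of the deceased (Petra and Bruno) are combined into a pool of 115,000.
That pool (115,000) is divided at the grandchildren's generation equally among Cormac and Hollis: 57,500 each.

Cormac receives 57,500.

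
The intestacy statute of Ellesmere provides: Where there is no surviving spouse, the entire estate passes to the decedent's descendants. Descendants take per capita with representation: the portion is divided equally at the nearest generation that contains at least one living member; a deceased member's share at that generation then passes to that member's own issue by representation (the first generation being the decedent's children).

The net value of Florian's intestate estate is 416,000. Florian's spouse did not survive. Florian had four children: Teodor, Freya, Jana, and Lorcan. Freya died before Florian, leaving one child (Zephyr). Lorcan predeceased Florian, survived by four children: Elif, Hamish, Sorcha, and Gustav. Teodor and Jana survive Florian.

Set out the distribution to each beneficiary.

Teodor: 104,000; Zephyr: 104,000; Jana: 104,000; Elif: 26,000; Hamish: 26,000; Sorcha: 26,000; Gustav: 26,000

The entire 416,000 passes to the descendants.
That amount (416,000) is divided into 4 shares of 104,000: Teodor and Jana each take 104,000; Freya's 104,000 share passes to Freya's issue; Lorcan's 104,000 share passes to Lorcan's issue.
Freya's share (104,000) passes entirely to Zephyr.
Lorcan's share (104,000) is divided into 4 shares of 26,000: Elif, Hamish, Sorcha, and Gustav each take 26,000.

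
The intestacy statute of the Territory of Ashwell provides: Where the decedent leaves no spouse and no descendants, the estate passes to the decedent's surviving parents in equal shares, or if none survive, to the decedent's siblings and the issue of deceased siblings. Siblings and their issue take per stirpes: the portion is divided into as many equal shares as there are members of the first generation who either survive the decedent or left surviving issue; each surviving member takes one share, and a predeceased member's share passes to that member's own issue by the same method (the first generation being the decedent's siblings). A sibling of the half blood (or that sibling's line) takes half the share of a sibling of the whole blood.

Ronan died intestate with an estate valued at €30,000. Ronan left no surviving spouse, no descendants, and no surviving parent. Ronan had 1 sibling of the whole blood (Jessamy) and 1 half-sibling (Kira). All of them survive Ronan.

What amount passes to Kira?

The entire €30,000 passes to the siblings and their issue.
Counting each half-blood sibling's line as half a unit, there are 3/2 units in €30,000, so one unit is €20,000. Whole-blood lines (Jessamy) take €20,000 each; half-blood lines (Kira) take €10,000 each.

Kira receives €10,000.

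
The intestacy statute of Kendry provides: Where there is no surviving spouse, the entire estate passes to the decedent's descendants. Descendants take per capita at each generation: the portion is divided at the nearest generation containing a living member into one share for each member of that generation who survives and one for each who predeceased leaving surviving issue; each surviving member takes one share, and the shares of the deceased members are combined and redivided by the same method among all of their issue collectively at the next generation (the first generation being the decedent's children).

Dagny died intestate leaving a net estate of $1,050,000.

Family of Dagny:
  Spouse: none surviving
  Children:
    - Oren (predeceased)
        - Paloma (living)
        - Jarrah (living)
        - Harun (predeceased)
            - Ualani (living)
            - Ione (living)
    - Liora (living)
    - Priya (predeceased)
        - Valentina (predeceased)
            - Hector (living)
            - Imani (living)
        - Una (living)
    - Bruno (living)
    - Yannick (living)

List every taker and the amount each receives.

Paloma: $84,000; Jarrah: $84,000; Ualani: $42,000; Ione: $42,000; Liora: $210,000; Hector: $42,000; Imani: $42,000; Una: $84,000; Bruno: $210,000; Yannick: $210,000

The entire $1,050,000 passes to the descendants.
That amount ($1,050,000) is divided at the children's generation into 5 shares of $210,000. Liora, Bruno, and Yannick each take $210,000. The 2 shares of the deceased (Oren and Priya) are combined into a pool of $420,000.
That pool ($420,000) is divided at the grandchildren's generation into 5 shares of $84,000. Paloma, Jarrah, and Una each take $84,000. The 2 shares of the deceased (Harun and Valentina) are combined into a pool of $168,000.
That pool ($168,000) is divided at the great-grandchildren's generation equally among Ualani, Ione, Hector, and Imani: $42,000 each.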